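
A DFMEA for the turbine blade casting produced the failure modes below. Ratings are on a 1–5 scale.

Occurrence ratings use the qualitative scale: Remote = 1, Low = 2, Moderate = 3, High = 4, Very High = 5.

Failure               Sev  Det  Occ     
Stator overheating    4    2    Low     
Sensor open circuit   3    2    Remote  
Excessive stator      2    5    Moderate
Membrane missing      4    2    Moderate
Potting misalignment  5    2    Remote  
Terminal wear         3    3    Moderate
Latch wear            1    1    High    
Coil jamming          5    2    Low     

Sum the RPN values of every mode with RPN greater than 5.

133

RPN = Severity × Occurrence × Detection:
  Stator overheating: 4 × 2 × 2 = 16
  Sensor open circuit: 3 × 1 × 2 = 6
  Excessive stator: 2 × 3 × 5 = 30
  Membrane missing: 4 × 3 × 2 = 24
  Potting misalignment: 5 × 1 × 2 = 10
  Terminal wear: 3 × 3 × 3 = 27
  Latch wear: 1 × 4 × 1 = 4
  Coil jamming: 5 × 2 × 2 = 20
RPN > 5: Stator overheating (16), Sensor open circuit (6), Excessive stator (30), Membrane missing (24), Potting misalignment (10), Terminal wear (27), Coil jamming (20).
Sum: 16 + 6 + 30 + 24 + 10 + 27 + 20 = 133.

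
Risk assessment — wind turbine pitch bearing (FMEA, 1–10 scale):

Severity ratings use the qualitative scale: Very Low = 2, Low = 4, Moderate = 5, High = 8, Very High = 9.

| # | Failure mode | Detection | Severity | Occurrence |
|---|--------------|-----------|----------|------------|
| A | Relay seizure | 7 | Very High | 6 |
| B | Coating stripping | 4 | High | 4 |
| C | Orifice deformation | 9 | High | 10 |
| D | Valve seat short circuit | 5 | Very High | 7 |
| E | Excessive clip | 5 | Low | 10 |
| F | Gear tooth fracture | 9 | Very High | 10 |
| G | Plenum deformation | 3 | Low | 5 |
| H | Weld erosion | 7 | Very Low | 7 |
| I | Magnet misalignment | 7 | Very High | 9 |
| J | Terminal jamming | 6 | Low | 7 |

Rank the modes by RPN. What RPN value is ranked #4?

RPN = Severity × Occurrence × Detection:
  A: 9 × 6 × 7 = 378
  B: 8 × 4 × 4 = 128
  C: 8 × 10 × 9 = 720
  D: 9 × 7 × 5 = 315
  E: 4 × 10 × 5 = 200
  F: 9 × 10 × 9 = 810
  G: 4 × 5 × 3 = 60
  H: 2 × 7 × 7 = 98
  I: 9 × 9 × 7 = 567
  J: 4 × 7 × 6 = 168
Sorted descending: 810, 720, 567, 378, 315, 200, 168, 128, 98, 60.
The fourth-highest RPN is 378 (A).

378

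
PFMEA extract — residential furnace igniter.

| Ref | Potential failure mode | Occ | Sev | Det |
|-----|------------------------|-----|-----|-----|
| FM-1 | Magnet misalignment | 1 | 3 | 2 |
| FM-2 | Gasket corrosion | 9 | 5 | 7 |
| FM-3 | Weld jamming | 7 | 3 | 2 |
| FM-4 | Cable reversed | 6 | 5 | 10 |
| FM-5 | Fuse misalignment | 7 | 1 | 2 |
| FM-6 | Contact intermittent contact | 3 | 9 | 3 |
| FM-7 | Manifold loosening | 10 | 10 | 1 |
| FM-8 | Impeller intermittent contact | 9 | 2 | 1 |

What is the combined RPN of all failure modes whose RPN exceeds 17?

RPN = Severity × Occurrence × Detection:
  FM-1: 3 × 1 × 2 = 6
  FM-2: 5 × 9 × 7 = 315
  FM-3: 3 × 7 × 2 = 42
  FM-4: 5 × 6 × 10 = 300
  FM-5: 1 × 7 × 2 = 14
  FM-6: 9 × 3 × 3 = 81
  FM-7: 10 × 10 × 1 = 100
  FM-8: 2 × 9 × 1 = 18
RPN > 17: FM-2 (315), FM-3 (42), FM-4 (300), FM-6 (81), FM-7 (100), FM-8 (18).
Sum: 315 + 42 + 300 + 81 + 100 + 18 = 856.

856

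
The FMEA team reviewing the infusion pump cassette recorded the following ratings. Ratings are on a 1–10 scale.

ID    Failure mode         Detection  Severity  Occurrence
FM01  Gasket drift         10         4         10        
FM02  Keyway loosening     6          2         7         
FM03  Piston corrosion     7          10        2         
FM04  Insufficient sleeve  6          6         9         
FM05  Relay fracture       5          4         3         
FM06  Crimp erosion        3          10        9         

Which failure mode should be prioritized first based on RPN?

FM01

RPN = Severity × Occurrence × Detection:
  FM01: 4 × 10 × 10 = 400
  FM02: 2 × 7 × 6 = 84
  FM03: 10 × 2 × 7 = 140
  FM04: 6 × 9 × 6 = 324
  FM05: 4 × 3 × 5 = 60
  FM06: 10 × 9 × 3 = 270
Highest RPN is 400 → FM01.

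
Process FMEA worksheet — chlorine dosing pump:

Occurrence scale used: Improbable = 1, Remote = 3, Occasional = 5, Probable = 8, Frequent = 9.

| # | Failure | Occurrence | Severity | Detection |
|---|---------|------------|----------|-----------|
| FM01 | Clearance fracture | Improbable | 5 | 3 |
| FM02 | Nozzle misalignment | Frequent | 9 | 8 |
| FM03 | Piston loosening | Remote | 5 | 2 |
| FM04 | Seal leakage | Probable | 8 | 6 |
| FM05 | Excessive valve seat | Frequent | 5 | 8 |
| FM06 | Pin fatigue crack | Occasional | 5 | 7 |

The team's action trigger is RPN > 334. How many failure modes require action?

3

RPN = Severity × Occurrence × Detection:
  FM01: 5 × 1 × 3 = 15
  FM02: 9 × 9 × 8 = 648
  FM03: 5 × 3 × 2 = 30
  FM04: 8 × 8 × 6 = 384
  FM05: 5 × 9 × 8 = 360
  FM06: 5 × 5 × 7 = 175
Modes with RPN > 334: FM02 (648), FM04 (384), FM05 (360) → 3.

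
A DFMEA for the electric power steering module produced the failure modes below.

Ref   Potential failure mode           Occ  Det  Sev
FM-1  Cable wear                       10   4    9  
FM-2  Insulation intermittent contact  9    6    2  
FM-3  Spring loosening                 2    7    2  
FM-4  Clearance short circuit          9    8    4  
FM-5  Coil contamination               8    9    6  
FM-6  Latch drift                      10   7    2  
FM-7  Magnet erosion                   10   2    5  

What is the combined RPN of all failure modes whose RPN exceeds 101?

1328

RPN = Severity × Occurrence × Detection:
  FM-1: 9 × 10 × 4 = 360
  FM-2: 2 × 9 × 6 = 108
  FM-3: 2 × 2 × 7 = 28
  FM-4: 4 × 9 × 8 = 288
  FM-5: 6 × 8 × 9 = 432
  FM-6: 2 × 10 × 7 = 140
  FM-7: 5 × 10 × 2 = 100
RPN > 101: FM-1 (360), FM-2 (108), FM-4 (288), FM-5 (432), FM-6 (140).
Sum: 360 + 108 + 288 + 432 + 140 = 1328.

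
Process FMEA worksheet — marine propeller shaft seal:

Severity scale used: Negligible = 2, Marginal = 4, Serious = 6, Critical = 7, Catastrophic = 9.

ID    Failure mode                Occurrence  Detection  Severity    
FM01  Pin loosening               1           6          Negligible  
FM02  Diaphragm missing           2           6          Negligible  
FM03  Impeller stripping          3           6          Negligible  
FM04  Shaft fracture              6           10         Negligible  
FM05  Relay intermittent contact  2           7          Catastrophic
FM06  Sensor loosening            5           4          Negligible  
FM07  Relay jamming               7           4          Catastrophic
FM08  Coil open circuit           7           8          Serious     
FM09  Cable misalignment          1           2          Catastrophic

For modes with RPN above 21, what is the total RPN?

RPN = Severity × Occurrence × Detection:
  FM01: 2 × 1 × 6 = 12
  FM02: 2 × 2 × 6 = 24
  FM03: 2 × 3 × 6 = 36
  FM04: 2 × 6 × 10 = 120
  FM05: 9 × 2 × 7 = 126
  FM06: 2 × 5 × 4 = 40
  FM07: 9 × 7 × 4 = 252
  FM08: 6 × 7 × 8 = 336
  FM09: 9 × 1 × 2 = 18
RPN > 21: FM02 (24), FM03 (36), FM04 (120), FM05 (126), FM06 (40), FM07 (252), FM08 (336).
Sum: 24 + 36 + 120 + 126 + 40 + 252 + 336 = 934.

934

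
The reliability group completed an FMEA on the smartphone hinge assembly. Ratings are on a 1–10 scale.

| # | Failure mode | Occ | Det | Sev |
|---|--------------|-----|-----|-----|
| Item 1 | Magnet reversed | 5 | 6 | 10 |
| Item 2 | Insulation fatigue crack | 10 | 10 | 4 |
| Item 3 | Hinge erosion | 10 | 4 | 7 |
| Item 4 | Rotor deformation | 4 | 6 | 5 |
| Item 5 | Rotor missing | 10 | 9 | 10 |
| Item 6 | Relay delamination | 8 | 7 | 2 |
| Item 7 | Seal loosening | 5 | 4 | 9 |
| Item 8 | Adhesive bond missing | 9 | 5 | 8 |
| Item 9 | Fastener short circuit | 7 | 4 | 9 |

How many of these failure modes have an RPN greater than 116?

RPN = Severity × Occurrence × Detection:
  Item 1: 10 × 5 × 6 = 300
  Item 2: 4 × 10 × 10 = 400
  Item 3: 7 × 10 × 4 = 280
  Item 4: 5 × 4 × 6 = 120
  Item 5: 10 × 10 × 9 = 900
  Item 6: 2 × 8 × 7 = 112
  Item 7: 9 × 5 × 4 = 180
  Item 8: 8 × 9 × 5 = 360
  Item 9: 9 × 7 × 4 = 252
Modes with RPN > 116: Item 1 (300), Item 2 (400), Item 3 (280), Item 4 (120), Item 5 (900), Item 7 (180), Item 8 (360), Item 9 (252) → 8.

8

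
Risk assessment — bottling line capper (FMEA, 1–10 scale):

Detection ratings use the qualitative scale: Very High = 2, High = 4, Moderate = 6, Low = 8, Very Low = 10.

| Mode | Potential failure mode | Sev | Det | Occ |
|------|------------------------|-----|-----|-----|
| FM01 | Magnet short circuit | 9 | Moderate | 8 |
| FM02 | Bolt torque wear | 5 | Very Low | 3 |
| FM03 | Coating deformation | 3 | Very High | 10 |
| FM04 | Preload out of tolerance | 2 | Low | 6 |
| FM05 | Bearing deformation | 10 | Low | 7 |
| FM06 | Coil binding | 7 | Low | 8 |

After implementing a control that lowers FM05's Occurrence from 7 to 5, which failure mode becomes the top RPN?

FM06

RPN = Severity × Occurrence × Detection:
  FM01: 9 × 8 × 6 = 432
  FM02: 5 × 3 × 10 = 150
  FM03: 3 × 10 × 2 = 60
  FM04: 2 × 6 × 8 = 96
  FM05: 10 × 7 × 8 = 560
  FM06: 7 × 8 × 8 = 448
After action: FM05 → 10 × 5 × 8 = 400.
Revised RPNs: FM06=448, FM01=432, FM05=400, FM02=150, FM04=96, FM03=60.
Highest is now FM06 (448).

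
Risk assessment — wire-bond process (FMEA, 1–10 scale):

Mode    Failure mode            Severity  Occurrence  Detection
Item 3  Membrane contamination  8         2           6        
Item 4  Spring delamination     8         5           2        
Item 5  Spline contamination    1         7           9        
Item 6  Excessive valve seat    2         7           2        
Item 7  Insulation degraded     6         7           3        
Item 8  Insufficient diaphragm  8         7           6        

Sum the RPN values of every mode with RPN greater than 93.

RPN = Severity × Occurrence × Detection:
  Item 3: 8 × 2 × 6 = 96
  Item 4: 8 × 5 × 2 = 80
  Item 5: 1 × 7 × 9 = 63
  Item 6: 2 × 7 × 2 = 28
  Item 7: 6 × 7 × 3 = 126
  Item 8: 8 × 7 × 6 = 336
RPN > 93: Item 3 (96), Item 7 (126), Item 8 (336).
Sum: 96 + 126 + 336 = 558.

558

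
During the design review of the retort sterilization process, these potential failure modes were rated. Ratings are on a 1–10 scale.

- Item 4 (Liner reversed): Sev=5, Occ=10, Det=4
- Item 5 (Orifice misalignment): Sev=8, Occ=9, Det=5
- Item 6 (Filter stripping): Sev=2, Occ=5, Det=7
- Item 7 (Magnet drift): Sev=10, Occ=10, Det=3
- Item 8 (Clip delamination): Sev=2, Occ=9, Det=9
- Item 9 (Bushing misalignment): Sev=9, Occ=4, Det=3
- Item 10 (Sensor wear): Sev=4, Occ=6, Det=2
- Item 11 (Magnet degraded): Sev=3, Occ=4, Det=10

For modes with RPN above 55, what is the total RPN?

RPN = Severity × Occurrence × Detection:
  Item 4: 5 × 10 × 4 = 200
  Item 5: 8 × 9 × 5 = 360
  Item 6: 2 × 5 × 7 = 70
  Item 7: 10 × 10 × 3 = 300
  Item 8: 2 × 9 × 9 = 162
  Item 9: 9 × 4 × 3 = 108
  Item 10: 4 × 6 × 2 = 48
  Item 11: 3 × 4 × 10 = 120
RPN > 55: Item 4 (200), Item 5 (360), Item 6 (70), Item 7 (300), Item 8 (162), Item 9 (108), Item 11 (120).
Sum: 200 + 360 + 70 + 300 + 162 + 108 + 120 = 1320.

1320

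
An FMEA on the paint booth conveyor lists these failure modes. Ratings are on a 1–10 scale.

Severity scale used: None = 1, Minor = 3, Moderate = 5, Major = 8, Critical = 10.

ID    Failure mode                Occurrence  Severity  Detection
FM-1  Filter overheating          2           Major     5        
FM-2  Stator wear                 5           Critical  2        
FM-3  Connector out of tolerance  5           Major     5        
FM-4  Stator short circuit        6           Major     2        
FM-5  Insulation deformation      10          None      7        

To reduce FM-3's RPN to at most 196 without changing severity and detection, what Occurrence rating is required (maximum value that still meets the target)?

FM-3: S=8, O=5, D=5 → current RPN = 200.
Fixed product = 40. Need 40 × O ≤ 196, so O ≤ 196/40 = 4.90.
Maximum integer Occurrence rating = 4 (gives RPN 160; O=5 would give 200 > 196).

4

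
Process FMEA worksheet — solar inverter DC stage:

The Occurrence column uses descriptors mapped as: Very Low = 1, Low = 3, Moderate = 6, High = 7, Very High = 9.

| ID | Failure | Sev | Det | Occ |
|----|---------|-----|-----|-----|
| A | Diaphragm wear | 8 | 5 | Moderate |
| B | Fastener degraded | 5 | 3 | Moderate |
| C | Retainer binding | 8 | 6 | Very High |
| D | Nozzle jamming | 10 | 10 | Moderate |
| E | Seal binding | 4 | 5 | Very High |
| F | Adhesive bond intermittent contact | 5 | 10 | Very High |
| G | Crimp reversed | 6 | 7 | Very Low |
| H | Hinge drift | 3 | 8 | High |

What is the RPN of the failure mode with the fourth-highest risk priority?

RPN = Severity × Occurrence × Detection:
  A: 8 × 6 × 5 = 240
  B: 5 × 6 × 3 = 90
  C: 8 × 9 × 6 = 432
  D: 10 × 6 × 10 = 600
  E: 4 × 9 × 5 = 180
  F: 5 × 9 × 10 = 450
  G: 6 × 1 × 7 = 42
  H: 3 × 7 × 8 = 168
Sorted descending: 600, 450, 432, 240, 180, 168, 90, 42.
The fourth-highest RPN is 240 (A).

240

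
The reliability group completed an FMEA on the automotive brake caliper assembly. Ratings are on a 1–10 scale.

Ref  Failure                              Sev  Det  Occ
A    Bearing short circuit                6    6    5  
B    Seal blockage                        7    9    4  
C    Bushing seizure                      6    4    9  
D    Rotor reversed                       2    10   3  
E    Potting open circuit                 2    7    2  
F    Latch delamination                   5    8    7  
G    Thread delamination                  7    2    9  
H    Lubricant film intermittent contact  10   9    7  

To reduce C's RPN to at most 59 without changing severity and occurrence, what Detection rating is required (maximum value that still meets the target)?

1

C: S=6, O=9, D=4 → current RPN = 216.
Fixed product = 54. Need 54 × D ≤ 59, so D ≤ 59/54 = 1.09.
Maximum integer Detection rating = 1 (gives RPN 54; D=2 would give 108 > 59).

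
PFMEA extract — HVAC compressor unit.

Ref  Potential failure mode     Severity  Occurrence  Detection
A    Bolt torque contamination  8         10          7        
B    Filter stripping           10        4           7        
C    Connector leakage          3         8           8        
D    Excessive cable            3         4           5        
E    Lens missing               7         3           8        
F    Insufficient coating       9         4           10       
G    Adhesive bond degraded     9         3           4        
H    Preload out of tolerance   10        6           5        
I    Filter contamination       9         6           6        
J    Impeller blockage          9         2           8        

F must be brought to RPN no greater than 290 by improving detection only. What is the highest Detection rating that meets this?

F: S=9, O=4, D=10 → current RPN = 360.
Fixed product = 36. Need 36 × D ≤ 290, so D ≤ 290/36 = 8.06.
Maximum integer Detection rating = 8 (gives RPN 288; D=9 would give 324 > 290).

8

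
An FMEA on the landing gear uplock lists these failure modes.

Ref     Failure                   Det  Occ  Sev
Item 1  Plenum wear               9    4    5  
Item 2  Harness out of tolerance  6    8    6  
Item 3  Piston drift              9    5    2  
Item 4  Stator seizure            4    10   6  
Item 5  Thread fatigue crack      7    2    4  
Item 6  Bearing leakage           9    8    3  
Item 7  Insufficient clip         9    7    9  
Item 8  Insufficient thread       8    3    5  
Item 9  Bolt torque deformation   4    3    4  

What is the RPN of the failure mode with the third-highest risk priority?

240

RPN = Severity × Occurrence × Detection:
  Item 1: 5 × 4 × 9 = 180
  Item 2: 6 × 8 × 6 = 288
  Item 3: 2 × 5 × 9 = 90
  Item 4: 6 × 10 × 4 = 240
  Item 5: 4 × 2 × 7 = 56
  Item 6: 3 × 8 × 9 = 216
  Item 7: 9 × 7 × 9 = 567
  Item 8: 5 × 3 × 8 = 120
  Item 9: 4 × 3 × 4 = 48
Sorted descending: 567, 288, 240, 216, 180, 120, 90, 56, 48.
The third-highest RPN is 240 (Item 4).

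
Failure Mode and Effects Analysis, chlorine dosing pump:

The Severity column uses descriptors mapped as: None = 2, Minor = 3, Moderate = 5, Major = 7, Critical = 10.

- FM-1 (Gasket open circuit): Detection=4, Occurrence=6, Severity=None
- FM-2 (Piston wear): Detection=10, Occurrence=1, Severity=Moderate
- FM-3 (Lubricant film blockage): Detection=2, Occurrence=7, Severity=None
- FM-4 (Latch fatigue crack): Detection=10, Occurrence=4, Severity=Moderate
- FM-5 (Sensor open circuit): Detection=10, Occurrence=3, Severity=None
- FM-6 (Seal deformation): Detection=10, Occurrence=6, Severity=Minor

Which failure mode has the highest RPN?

RPN = Severity × Occurrence × Detection:
  FM-1: 2 × 6 × 4 = 48
  FM-2: 5 × 1 × 10 = 50
  FM-3: 2 × 7 × 2 = 28
  FM-4: 5 × 4 × 10 = 200
  FM-5: 2 × 3 × 10 = 60
  FM-6: 3 × 6 × 10 = 180
Highest RPN is 200 → FM-4.

FM-4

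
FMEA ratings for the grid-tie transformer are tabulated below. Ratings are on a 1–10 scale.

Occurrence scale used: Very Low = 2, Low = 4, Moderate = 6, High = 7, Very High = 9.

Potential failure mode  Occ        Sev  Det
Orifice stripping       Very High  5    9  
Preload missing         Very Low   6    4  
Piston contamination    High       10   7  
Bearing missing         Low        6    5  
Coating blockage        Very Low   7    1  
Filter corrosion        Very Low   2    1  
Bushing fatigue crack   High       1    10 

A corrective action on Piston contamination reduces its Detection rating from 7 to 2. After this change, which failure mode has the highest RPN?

RPN = Severity × Occurrence × Detection:
  Orifice stripping: 5 × 9 × 9 = 405
  Preload missing: 6 × 2 × 4 = 48
  Piston contamination: 10 × 7 × 7 = 490
  Bearing missing: 6 × 4 × 5 = 120
  Coating blockage: 7 × 2 × 1 = 14
  Filter corrosion: 2 × 2 × 1 = 4
  Bushing fatigue crack: 1 × 7 × 10 = 70
After action: Piston contamination → 10 × 7 × 2 = 140.
Revised RPNs: Orifice stripping=405, Piston contamination=140, Bearing missing=120, Bushing fatigue crack=70, Preload missing=48, Coating blockage=14, Filter corrosion=4.
Highest is now Orifice stripping (405).

Orifice stripping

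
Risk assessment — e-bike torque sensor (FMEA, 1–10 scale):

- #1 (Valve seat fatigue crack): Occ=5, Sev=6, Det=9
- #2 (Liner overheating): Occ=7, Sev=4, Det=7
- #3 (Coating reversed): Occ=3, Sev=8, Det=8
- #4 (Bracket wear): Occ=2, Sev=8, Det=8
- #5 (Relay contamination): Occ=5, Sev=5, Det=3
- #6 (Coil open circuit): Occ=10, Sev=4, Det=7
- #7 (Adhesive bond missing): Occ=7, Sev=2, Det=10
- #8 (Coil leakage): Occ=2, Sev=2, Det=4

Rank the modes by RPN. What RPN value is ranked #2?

RPN = Severity × Occurrence × Detection:
  #1: 6 × 5 × 9 = 270
  #2: 4 × 7 × 7 = 196
  #3: 8 × 3 × 8 = 192
  #4: 8 × 2 × 8 = 128
  #5: 5 × 5 × 3 = 75
  #6: 4 × 10 × 7 = 280
  #7: 2 × 7 × 10 = 140
  #8: 2 × 2 × 4 = 16
Sorted descending: 280, 270, 196, 192, 140, 128, 75, 16.
The second-highest RPN is 270 (#1).

270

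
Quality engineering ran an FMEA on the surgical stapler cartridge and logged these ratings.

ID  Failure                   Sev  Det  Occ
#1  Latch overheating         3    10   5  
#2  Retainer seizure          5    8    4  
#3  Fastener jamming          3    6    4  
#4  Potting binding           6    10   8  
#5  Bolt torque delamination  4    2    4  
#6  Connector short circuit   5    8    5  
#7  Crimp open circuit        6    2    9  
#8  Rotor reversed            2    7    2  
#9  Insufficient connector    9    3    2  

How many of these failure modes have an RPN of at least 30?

RPN = Severity × Occurrence × Detection:
  #1: 3 × 5 × 10 = 150
  #2: 5 × 4 × 8 = 160
  #3: 3 × 4 × 6 = 72
  #4: 6 × 8 × 10 = 480
  #5: 4 × 4 × 2 = 32
  #6: 5 × 5 × 8 = 200
  #7: 6 × 9 × 2 = 108
  #8: 2 × 2 × 7 = 28
  #9: 9 × 2 × 3 = 54
Modes with RPN ≥ 30: #1 (150), #2 (160), #3 (72), #4 (480), #5 (32), #6 (200), #7 (108), #9 (54) → 8.

8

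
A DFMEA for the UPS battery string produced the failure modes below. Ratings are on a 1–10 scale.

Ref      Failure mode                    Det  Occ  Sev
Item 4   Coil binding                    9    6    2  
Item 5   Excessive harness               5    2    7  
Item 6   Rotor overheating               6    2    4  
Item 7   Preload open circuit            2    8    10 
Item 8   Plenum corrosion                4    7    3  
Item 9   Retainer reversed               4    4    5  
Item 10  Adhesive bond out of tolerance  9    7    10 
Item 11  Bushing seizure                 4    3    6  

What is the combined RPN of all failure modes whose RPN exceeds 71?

1134

RPN = Severity × Occurrence × Detection:
  Item 4: 2 × 6 × 9 = 108
  Item 5: 7 × 2 × 5 = 70
  Item 6: 4 × 2 × 6 = 48
  Item 7: 10 × 8 × 2 = 160
  Item 8: 3 × 7 × 4 = 84
  Item 9: 5 × 4 × 4 = 80
  Item 10: 10 × 7 × 9 = 630
  Item 11: 6 × 3 × 4 = 72
RPN > 71: Item 4 (108), Item 7 (160), Item 8 (84), Item 9 (80), Item 10 (630), Item 11 (72).
Sum: 108 + 160 + 84 + 80 + 630 + 72 = 1134.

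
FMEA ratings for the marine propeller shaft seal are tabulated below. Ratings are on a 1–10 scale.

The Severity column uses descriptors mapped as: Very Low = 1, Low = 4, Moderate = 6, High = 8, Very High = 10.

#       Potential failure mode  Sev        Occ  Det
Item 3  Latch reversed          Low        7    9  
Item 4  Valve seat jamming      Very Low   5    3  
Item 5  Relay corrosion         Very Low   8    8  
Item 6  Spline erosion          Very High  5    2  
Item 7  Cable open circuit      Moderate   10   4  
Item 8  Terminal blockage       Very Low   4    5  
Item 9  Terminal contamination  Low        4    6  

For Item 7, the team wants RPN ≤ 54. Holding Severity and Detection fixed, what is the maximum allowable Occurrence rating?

Item 7: S=6, O=10, D=4 → current RPN = 240.
Fixed product = 24. Need 24 × O ≤ 54, so O ≤ 54/24 = 2.25.
Maximum integer Occurrence rating = 2 (gives RPN 48; O=3 would give 72 > 54).

2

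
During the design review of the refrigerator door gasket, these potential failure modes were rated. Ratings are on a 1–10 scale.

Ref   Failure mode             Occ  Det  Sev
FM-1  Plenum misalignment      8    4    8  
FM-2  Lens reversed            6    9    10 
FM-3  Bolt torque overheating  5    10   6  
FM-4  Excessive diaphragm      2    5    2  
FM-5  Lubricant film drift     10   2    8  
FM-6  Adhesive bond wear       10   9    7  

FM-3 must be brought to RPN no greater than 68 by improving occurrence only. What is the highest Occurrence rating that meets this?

1

FM-3: S=6, O=5, D=10 → current RPN = 300.
Fixed product = 60. Need 60 × O ≤ 68, so O ≤ 68/60 = 1.13.
Maximum integer Occurrence rating = 1 (gives RPN 60; O=2 would give 120 > 68).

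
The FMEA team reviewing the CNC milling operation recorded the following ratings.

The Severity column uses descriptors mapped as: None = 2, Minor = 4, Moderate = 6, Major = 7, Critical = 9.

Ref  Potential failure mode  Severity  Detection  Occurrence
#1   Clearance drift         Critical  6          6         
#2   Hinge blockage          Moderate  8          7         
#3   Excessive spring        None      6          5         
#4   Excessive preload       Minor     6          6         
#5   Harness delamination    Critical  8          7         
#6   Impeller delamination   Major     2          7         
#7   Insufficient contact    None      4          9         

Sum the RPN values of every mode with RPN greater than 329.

840

RPN = Severity × Occurrence × Detection:
  #1: 9 × 6 × 6 = 324
  #2: 6 × 7 × 8 = 336
  #3: 2 × 5 × 6 = 60
  #4: 4 × 6 × 6 = 144
  #5: 9 × 7 × 8 = 504
  #6: 7 × 7 × 2 = 98
  #7: 2 × 9 × 4 = 72
RPN > 329: #2 (336), #5 (504).
Sum: 336 + 504 = 840.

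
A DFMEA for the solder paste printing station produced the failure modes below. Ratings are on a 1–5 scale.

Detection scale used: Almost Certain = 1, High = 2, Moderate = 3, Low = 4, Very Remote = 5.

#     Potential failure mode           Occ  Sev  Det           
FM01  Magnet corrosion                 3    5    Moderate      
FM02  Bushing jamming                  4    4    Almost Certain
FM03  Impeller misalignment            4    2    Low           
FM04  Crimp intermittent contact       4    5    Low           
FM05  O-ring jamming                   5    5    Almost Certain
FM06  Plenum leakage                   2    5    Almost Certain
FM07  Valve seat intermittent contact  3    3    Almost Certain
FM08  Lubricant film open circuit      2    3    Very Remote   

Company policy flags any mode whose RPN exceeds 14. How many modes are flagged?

6

RPN = Severity × Occurrence × Detection:
  FM01: 5 × 3 × 3 = 45
  FM02: 4 × 4 × 1 = 16
  FM03: 2 × 4 × 4 = 32
  FM04: 5 × 4 × 4 = 80
  FM05: 5 × 5 × 1 = 25
  FM06: 5 × 2 × 1 = 10
  FM07: 3 × 3 × 1 = 9
  FM08: 3 × 2 × 5 = 30
Modes with RPN > 14: FM01 (45), FM02 (16), FM03 (32), FM04 (80), FM05 (25), FM08 (30) → 6.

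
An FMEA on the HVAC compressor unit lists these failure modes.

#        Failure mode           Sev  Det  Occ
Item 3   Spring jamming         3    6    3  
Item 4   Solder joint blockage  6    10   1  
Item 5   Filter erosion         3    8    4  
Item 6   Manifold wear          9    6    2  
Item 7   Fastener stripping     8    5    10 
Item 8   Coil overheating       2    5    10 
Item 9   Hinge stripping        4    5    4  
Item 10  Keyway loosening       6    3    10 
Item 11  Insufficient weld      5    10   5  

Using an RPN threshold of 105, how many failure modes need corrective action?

RPN = Severity × Occurrence × Detection:
  Item 3: 3 × 3 × 6 = 54
  Item 4: 6 × 1 × 10 = 60
  Item 5: 3 × 4 × 8 = 96
  Item 6: 9 × 2 × 6 = 108
  Item 7: 8 × 10 × 5 = 400
  Item 8: 2 × 10 × 5 = 100
  Item 9: 4 × 4 × 5 = 80
  Item 10: 6 × 10 × 3 = 180
  Item 11: 5 × 5 × 10 = 250
Modes with RPN ≥ 105: Item 6 (108), Item 7 (400), Item 10 (180), Item 11 (250) → 4.

4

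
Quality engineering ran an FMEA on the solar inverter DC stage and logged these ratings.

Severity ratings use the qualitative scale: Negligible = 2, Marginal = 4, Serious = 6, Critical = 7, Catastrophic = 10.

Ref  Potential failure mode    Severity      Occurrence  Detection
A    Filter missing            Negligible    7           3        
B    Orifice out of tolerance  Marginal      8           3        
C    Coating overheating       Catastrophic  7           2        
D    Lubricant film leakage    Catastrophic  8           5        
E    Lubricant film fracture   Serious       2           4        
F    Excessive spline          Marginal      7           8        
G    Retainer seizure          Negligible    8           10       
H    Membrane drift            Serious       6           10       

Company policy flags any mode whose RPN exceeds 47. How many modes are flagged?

RPN = Severity × Occurrence × Detection:
  A: 2 × 7 × 3 = 42
  B: 4 × 8 × 3 = 96
  C: 10 × 7 × 2 = 140
  D: 10 × 8 × 5 = 400
  E: 6 × 2 × 4 = 48
  F: 4 × 7 × 8 = 224
  G: 2 × 8 × 10 = 160
  H: 6 × 6 × 10 = 360
Modes with RPN > 47: B (96), C (140), D (400), E (48), F (224), G (160), H (360) → 7.

7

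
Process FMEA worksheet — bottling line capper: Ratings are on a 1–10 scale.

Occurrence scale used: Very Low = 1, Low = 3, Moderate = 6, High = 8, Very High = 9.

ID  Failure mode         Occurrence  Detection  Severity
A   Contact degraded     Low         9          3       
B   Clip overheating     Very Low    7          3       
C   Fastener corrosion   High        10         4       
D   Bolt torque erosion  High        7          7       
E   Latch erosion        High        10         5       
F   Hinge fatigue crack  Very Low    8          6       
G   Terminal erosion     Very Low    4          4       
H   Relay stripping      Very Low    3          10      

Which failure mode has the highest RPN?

E

RPN = Severity × Occurrence × Detection:
  A: 3 × 3 × 9 = 81
  B: 3 × 1 × 7 = 21
  C: 4 × 8 × 10 = 320
  D: 7 × 8 × 7 = 392
  E: 5 × 8 × 10 = 400
  F: 6 × 1 × 8 = 48
  G: 4 × 1 × 4 = 16
  H: 10 × 1 × 3 = 30
Highest RPN is 400 → E.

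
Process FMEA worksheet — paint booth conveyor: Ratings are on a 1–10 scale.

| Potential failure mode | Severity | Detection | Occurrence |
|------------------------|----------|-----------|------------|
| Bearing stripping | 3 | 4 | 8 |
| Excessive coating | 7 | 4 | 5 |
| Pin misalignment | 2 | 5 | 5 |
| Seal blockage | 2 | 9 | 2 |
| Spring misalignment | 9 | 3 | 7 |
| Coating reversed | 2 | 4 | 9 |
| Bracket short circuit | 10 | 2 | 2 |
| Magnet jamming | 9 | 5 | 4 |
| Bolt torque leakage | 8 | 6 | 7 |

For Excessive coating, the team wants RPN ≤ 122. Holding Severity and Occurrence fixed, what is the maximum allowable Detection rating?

Excessive coating: S=7, O=5, D=4 → current RPN = 140.
Fixed product = 35. Need 35 × D ≤ 122, so D ≤ 122/35 = 3.49.
Maximum integer Detection rating = 3 (gives RPN 105; D=4 would give 140 > 122).

3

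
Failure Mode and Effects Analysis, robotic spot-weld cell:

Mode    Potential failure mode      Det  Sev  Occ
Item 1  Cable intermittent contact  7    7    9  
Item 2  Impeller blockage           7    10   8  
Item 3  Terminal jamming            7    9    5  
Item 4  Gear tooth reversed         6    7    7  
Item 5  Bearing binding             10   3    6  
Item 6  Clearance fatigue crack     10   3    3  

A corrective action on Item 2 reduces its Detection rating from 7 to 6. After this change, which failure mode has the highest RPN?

Item 2

RPN = Severity × Occurrence × Detection:
  Item 1: 7 × 9 × 7 = 441
  Item 2: 10 × 8 × 7 = 560
  Item 3: 9 × 5 × 7 = 315
  Item 4: 7 × 7 × 6 = 294
  Item 5: 3 × 6 × 10 = 180
  Item 6: 3 × 3 × 10 = 90
After action: Item 2 → 10 × 8 × 6 = 480.
Revised RPNs: Item 2=480, Item 1=441, Item 3=315, Item 4=294, Item 5=180, Item 6=90.
Highest is now Item 2 (480).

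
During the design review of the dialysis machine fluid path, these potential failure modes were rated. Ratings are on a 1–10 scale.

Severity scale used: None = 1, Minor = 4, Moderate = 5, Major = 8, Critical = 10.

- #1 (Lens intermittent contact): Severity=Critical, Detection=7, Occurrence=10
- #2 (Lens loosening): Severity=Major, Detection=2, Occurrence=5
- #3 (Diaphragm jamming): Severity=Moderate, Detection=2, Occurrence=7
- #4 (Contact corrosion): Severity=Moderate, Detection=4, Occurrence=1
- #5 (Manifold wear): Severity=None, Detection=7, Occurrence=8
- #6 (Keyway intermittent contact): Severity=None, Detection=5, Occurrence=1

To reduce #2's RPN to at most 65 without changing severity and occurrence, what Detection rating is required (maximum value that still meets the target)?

#2: S=8, O=5, D=2 → current RPN = 80.
Fixed product = 40. Need 40 × D ≤ 65, so D ≤ 65/40 = 1.62.
Maximum integer Detection rating = 1 (gives RPN 40; D=2 would give 80 > 65).

1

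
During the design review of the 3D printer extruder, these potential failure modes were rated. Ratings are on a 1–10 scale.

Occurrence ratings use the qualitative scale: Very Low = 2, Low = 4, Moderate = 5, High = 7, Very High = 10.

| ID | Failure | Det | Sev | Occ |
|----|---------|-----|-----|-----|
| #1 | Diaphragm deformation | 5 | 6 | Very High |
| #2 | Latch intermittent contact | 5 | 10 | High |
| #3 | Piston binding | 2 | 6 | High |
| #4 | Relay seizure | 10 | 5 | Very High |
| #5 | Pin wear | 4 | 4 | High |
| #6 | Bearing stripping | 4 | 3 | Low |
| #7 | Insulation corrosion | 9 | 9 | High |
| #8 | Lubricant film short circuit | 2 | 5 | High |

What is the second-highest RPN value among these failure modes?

RPN = Severity × Occurrence × Detection:
  #1: 6 × 10 × 5 = 300
  #2: 10 × 7 × 5 = 350
  #3: 6 × 7 × 2 = 84
  #4: 5 × 10 × 10 = 500
  #5: 4 × 7 × 4 = 112
  #6: 3 × 4 × 4 = 48
  #7: 9 × 7 × 9 = 567
  #8: 5 × 7 × 2 = 70
Sorted descending: 567, 500, 350, 300, 112, 84, 70, 48.
The second-highest RPN is 500 (#4).

500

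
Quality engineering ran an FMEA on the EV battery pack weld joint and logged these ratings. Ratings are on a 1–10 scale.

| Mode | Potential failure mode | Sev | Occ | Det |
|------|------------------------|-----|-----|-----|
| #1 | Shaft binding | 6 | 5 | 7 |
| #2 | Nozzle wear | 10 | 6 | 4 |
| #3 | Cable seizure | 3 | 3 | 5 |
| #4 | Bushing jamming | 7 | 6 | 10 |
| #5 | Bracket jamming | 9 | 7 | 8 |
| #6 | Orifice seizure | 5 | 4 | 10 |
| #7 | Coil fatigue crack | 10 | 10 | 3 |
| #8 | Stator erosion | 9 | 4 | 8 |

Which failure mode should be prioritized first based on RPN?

#5

RPN = Severity × Occurrence × Detection:
  #1: 6 × 5 × 7 = 210
  #2: 10 × 6 × 4 = 240
  #3: 3 × 3 × 5 = 45
  #4: 7 × 6 × 10 = 420
  #5: 9 × 7 × 8 = 504
  #6: 5 × 4 × 10 = 200
  #7: 10 × 10 × 3 = 300
  #8: 9 × 4 × 8 = 288
Highest RPN is 504 → #5.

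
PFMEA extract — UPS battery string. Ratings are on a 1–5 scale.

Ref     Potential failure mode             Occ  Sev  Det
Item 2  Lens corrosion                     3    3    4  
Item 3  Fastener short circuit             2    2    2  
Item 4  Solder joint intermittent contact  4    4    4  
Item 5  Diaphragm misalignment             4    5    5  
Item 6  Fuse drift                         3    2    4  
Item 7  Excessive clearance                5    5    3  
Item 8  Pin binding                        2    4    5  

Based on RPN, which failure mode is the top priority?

Item 5

RPN = Severity × Occurrence × Detection:
  Item 2: 3 × 3 × 4 = 36
  Item 3: 2 × 2 × 2 = 8
  Item 4: 4 × 4 × 4 = 64
  Item 5: 5 × 4 × 5 = 100
  Item 6: 2 × 3 × 4 = 24
  Item 7: 5 × 5 × 3 = 75
  Item 8: 4 × 2 × 5 = 40
Highest RPN is 100 → Item 5.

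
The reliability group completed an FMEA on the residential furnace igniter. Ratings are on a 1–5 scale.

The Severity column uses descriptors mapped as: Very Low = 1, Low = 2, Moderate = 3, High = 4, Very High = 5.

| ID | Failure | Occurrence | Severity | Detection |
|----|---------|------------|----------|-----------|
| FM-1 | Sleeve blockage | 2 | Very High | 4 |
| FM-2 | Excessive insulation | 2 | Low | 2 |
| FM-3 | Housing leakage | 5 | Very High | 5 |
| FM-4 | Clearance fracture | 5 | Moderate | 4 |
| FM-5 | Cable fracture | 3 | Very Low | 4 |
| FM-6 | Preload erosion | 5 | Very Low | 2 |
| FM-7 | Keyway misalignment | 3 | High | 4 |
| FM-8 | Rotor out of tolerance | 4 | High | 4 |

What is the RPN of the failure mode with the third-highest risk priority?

RPN = Severity × Occurrence × Detection:
  FM-1: 5 × 2 × 4 = 40
  FM-2: 2 × 2 × 2 = 8
  FM-3: 5 × 5 × 5 = 125
  FM-4: 3 × 5 × 4 = 60
  FM-5: 1 × 3 × 4 = 12
  FM-6: 1 × 5 × 2 = 10
  FM-7: 4 × 3 × 4 = 48
  FM-8: 4 × 4 × 4 = 64
Sorted descending: 125, 64, 60, 48, 40, 12, 10, 8.
The third-highest RPN is 60 (FM-4).

60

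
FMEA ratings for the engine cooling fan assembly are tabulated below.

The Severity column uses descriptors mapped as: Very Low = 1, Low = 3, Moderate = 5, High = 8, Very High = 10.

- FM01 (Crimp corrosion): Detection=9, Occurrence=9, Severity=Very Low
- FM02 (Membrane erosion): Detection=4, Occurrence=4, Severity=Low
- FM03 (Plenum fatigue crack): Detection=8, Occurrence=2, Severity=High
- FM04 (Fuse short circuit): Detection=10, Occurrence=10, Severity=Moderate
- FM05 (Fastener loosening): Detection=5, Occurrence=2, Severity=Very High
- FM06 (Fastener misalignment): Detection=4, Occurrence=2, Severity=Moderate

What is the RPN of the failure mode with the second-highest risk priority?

128

RPN = Severity × Occurrence × Detection:
  FM01: 1 × 9 × 9 = 81
  FM02: 3 × 4 × 4 = 48
  FM03: 8 × 2 × 8 = 128
  FM04: 5 × 10 × 10 = 500
  FM05: 10 × 2 × 5 = 100
  FM06: 5 × 2 × 4 = 40
Sorted descending: 500, 128, 100, 81, 48, 40.
The second-highest RPN is 128 (FM03).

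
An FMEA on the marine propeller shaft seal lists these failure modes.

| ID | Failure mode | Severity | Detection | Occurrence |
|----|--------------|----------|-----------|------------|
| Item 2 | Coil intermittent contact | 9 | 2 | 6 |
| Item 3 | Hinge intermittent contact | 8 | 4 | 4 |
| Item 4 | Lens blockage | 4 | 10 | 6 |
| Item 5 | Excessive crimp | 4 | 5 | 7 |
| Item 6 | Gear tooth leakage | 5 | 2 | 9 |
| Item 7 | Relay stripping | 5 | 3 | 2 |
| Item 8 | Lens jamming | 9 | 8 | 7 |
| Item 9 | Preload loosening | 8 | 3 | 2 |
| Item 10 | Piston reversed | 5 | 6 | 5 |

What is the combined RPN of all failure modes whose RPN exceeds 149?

894

RPN = Severity × Occurrence × Detection:
  Item 2: 9 × 6 × 2 = 108
  Item 3: 8 × 4 × 4 = 128
  Item 4: 4 × 6 × 10 = 240
  Item 5: 4 × 7 × 5 = 140
  Item 6: 5 × 9 × 2 = 90
  Item 7: 5 × 2 × 3 = 30
  Item 8: 9 × 7 × 8 = 504
  Item 9: 8 × 2 × 3 = 48
  Item 10: 5 × 5 × 6 = 150
RPN > 149: Item 4 (240), Item 8 (504), Item 10 (150).
Sum: 240 + 504 + 150 = 894.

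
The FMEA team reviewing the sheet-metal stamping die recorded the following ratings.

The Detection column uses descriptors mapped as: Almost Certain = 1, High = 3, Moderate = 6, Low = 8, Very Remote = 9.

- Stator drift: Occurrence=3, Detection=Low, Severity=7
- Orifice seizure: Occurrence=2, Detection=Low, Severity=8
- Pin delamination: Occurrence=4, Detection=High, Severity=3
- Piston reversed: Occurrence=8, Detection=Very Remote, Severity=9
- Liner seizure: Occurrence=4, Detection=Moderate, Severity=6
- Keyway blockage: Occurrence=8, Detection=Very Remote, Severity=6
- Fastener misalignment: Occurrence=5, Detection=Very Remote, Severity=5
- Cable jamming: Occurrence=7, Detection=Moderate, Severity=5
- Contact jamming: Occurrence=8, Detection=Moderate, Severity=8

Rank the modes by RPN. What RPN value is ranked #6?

RPN = Severity × Occurrence × Detection:
  Stator drift: 7 × 3 × 8 = 168
  Orifice seizure: 8 × 2 × 8 = 128
  Pin delamination: 3 × 4 × 3 = 36
  Piston reversed: 9 × 8 × 9 = 648
  Liner seizure: 6 × 4 × 6 = 144
  Keyway blockage: 6 × 8 × 9 = 432
  Fastener misalignment: 5 × 5 × 9 = 225
  Cable jamming: 5 × 7 × 6 = 210
  Contact jamming: 8 × 8 × 6 = 384
Sorted descending: 648, 432, 384, 225, 210, 168, 144, 128, 36.
The sixth-highest RPN is 168 (Stator drift).

168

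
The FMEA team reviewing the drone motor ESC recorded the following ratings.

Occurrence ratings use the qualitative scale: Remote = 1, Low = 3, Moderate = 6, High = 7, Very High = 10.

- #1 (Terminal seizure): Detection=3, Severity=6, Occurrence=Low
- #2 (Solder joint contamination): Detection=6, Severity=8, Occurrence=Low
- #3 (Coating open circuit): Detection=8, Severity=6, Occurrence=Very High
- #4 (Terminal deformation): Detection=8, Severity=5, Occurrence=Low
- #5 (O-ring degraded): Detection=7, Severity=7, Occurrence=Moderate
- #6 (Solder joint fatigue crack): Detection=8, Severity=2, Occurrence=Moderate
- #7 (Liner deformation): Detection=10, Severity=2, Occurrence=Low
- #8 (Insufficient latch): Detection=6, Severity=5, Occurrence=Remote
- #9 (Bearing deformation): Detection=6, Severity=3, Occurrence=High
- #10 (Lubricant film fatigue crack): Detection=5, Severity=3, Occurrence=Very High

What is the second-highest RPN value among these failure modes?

RPN = Severity × Occurrence × Detection:
  #1: 6 × 3 × 3 = 54
  #2: 8 × 3 × 6 = 144
  #3: 6 × 10 × 8 = 480
  #4: 5 × 3 × 8 = 120
  #5: 7 × 6 × 7 = 294
  #6: 2 × 6 × 8 = 96
  #7: 2 × 3 × 10 = 60
  #8: 5 × 1 × 6 = 30
  #9: 3 × 7 × 6 = 126
  #10: 3 × 10 × 5 = 150
Sorted descending: 480, 294, 150, 144, 126, 120, 96, 60, 54, 30.
The second-highest RPN is 294 (#5).

294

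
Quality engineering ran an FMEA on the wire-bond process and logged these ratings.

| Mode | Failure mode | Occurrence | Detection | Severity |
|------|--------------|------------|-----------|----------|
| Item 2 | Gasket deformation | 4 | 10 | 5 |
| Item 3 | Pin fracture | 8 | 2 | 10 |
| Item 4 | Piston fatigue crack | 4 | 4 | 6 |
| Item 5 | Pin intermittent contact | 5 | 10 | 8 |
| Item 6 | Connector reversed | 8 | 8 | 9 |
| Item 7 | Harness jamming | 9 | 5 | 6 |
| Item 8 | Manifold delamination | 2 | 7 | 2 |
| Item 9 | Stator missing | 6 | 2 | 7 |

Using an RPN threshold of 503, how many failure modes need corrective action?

1

RPN = Severity × Occurrence × Detection:
  Item 2: 5 × 4 × 10 = 200
  Item 3: 10 × 8 × 2 = 160
  Item 4: 6 × 4 × 4 = 96
  Item 5: 8 × 5 × 10 = 400
  Item 6: 9 × 8 × 8 = 576
  Item 7: 6 × 9 × 5 = 270
  Item 8: 2 × 2 × 7 = 28
  Item 9: 7 × 6 × 2 = 84
Modes with RPN ≥ 503: Item 6 (576) → 1.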